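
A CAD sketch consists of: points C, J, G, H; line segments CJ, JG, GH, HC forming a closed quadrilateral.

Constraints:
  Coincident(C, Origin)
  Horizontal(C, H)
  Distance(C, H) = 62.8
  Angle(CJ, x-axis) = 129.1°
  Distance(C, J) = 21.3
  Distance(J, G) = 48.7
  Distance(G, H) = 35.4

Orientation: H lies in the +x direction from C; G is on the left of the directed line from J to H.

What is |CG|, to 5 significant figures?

41.253

C is at the origin; CH is horizontal with |CH| = 62.8 and H in +x, so H = (62.8, 0). CJ runs at 129.1° with |CJ| = 21.3, so J = (-13.433, 16.530). G is determined by |JG| = 48.7 and |GH| = 35.4 together: it lies at the intersection of circle(J, 48.7) and circle(H, 35.4). With |JH| = 78.005, the foot of the radical line on JH is 46.172 from J and the perpendicular offset is √(48.7² − 46.172²) = 15.486. Taking the left-of-JH solution: G = (34.972, 21.880).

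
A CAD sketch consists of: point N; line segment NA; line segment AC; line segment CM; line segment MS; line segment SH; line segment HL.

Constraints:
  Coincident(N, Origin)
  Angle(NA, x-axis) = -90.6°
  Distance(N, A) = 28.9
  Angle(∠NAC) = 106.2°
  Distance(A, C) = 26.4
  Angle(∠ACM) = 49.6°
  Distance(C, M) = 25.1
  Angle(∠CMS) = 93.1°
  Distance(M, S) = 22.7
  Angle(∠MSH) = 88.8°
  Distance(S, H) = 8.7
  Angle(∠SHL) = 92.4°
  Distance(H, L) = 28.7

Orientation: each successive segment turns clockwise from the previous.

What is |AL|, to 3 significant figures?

25.8

∠MSH = 88.8° gives SH at -113° from the x-axis; with |SH| = 8.7, H = (2.50, -29.6). ∠SHL = 92.4° gives HL at 160° from the x-axis; with |HL| = 28.7, L = (-24.4, -19.6). Then |AL| = |L − A| = 25.8.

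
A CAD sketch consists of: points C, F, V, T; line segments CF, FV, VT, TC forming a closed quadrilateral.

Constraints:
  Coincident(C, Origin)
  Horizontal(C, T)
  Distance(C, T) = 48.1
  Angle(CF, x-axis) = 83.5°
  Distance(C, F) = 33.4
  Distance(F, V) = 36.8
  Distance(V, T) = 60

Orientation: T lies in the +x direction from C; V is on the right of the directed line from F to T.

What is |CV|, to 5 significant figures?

11.900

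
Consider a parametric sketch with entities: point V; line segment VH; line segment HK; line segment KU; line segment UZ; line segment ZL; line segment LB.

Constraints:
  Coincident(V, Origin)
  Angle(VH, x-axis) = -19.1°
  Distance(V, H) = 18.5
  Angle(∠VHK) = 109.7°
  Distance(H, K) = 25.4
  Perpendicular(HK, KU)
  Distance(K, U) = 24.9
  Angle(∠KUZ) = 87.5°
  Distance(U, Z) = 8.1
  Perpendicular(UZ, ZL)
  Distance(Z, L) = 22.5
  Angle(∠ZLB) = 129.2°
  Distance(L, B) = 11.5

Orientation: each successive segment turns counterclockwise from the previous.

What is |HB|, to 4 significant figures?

27.93

V is at the origin; VH runs at -19.1° with length 18.5, so H = (17.48, -6.054). ∠VHK = 109.7° gives HK at 51.20° from the x-axis; with |HK| = 25.4, K = (33.40, 13.74). HK is perpendicular to KU, so KU runs at 141.2°; with |KU| = 24.9, U = (13.99, 29.34). ∠KUZ = 87.5° gives UZ at -126.3° from the x-axis; with |UZ| = 8.1, Z = (9.196, 22.82). UZ ⟂ ZL, so ZL runs at -36.30°; with |ZL| = 22.5, L = (27.33, 9.496). ∠ZLB = 129.2° gives LB at 14.50° from the x-axis; with |LB| = 11.5, B = (38.46, 12.38). Then |HB| = |B − H| = 27.93.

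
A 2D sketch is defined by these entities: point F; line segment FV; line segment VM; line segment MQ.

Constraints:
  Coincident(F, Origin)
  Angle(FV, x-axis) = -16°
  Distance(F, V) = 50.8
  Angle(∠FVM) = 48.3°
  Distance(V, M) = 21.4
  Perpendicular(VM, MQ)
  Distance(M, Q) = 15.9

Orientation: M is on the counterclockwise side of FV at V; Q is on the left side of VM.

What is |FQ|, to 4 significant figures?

25.28

F is at the origin; FV runs at -16.0° with length 50.8, so V = 50.8·(cos -16.0°, sin -16.0°) = (48.83, -14.00). ∠FVM = 48.3°, so VM runs at -16.0° + (180° − 48.3°) = 115.7° from the x-axis; with |VM| = 21.4, M = V + 21.4·(cos 115.7°, sin 115.7°) = (39.55, 5.281). VM ⟂ MQ; with |MQ| = 15.9 on the left of VM, Q = M + 15.9·(-0.9011, -0.4337) = (25.22, -1.615). Then |FQ| = |Q − F| = 25.28.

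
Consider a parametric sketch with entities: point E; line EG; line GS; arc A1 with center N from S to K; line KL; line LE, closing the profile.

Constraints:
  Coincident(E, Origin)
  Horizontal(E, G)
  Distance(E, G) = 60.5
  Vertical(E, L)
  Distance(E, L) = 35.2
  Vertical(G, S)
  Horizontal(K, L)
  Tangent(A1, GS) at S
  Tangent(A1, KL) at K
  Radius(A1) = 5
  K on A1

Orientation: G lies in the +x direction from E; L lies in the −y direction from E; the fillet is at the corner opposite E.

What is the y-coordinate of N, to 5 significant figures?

-30.200

EL is vertical with |EL| = 35.2 and L on the −y side, so L = (0.0000, -35.200). The virtual corner opposite E is at (60.500, -35.200). A1 meets GS tangentially, so NS is at right angles to GS and tangency of A1 to KL means the radius NK is perpendicular to KL, with radius 5.0, so the center N sits 5.0 in from both sides at N = (55.500, -30.200). So N.y = -30.200.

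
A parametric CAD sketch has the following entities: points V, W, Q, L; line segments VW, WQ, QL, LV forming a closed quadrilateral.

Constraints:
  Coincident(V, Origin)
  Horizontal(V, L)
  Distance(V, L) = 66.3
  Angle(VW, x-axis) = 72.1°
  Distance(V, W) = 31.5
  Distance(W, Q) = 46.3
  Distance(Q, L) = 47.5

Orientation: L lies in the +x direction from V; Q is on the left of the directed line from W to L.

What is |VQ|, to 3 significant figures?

70.1

V is at the origin; VL is horizontal with |VL| = 66.3 and L in +x, so L = (66.3, 0). VW runs at 72.1° with |VW| = 31.5, so W = (9.68, 30.0). Q is determined by |WQ| = 46.3 and |QL| = 47.5 together: it lies at the intersection of circle(W, 46.3) and circle(L, 47.5). With |WL| = 64.1, the foot of the radical line on WL is 31.2 from W and the perpendicular offset is √(46.3² − 31.2²) = 34.3. Taking the left-of-WL solution: Q = (53.2, 45.7).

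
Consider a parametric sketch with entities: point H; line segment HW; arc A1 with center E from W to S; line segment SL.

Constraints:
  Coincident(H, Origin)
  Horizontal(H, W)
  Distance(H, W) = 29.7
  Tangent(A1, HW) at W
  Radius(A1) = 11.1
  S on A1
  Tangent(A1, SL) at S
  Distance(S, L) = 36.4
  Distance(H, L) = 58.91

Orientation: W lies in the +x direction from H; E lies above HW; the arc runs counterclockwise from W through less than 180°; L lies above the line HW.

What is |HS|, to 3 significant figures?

42.7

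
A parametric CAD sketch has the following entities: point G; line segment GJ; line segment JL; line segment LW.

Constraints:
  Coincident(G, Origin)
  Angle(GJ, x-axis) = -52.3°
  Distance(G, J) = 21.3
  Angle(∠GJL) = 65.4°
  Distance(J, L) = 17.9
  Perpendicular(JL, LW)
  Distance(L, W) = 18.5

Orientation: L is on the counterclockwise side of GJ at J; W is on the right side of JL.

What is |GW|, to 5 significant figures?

38.929

G is at the origin; GJ runs at -52.3° with length 21.3, so J = 21.3·(cos -52.3°, sin -52.3°) = (13.026, -16.853). ∠GJL = 65.4°, so JL runs at -52.3° + (180° − 65.4°) = 62.300° from the x-axis; with |JL| = 17.9, L = J + 17.9·(cos 62.300°, sin 62.300°) = (21.346, -1.0045). JL ⟂ LW; with |LW| = 18.5 on the right of JL, W = L + 18.5·(0.88539, -0.46484) = (37.726, -9.6041). Then |GW| = |W − G| = 38.929.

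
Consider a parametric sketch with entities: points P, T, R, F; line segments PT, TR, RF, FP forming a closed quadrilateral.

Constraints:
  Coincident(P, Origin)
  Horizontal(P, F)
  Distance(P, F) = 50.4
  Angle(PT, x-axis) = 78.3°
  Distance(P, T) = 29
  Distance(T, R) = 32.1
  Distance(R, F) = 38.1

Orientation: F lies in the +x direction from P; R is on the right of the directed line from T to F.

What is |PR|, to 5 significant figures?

12.785

Checks: |TR| = 32.10 ✓; |RF| = 38.10 ✓.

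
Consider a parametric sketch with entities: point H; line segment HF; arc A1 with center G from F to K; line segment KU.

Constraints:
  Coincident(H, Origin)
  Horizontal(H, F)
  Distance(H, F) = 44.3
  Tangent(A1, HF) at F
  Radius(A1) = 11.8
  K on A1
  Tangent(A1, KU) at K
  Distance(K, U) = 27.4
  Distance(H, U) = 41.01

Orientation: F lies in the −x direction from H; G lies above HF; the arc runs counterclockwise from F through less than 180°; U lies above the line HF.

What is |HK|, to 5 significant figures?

34.113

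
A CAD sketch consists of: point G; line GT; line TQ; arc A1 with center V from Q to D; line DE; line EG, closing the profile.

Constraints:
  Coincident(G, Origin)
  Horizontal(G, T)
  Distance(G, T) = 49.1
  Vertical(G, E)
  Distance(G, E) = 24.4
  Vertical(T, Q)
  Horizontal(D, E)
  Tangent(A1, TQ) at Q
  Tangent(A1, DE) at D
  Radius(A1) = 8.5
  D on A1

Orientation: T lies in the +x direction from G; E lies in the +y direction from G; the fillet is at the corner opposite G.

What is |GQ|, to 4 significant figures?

51.61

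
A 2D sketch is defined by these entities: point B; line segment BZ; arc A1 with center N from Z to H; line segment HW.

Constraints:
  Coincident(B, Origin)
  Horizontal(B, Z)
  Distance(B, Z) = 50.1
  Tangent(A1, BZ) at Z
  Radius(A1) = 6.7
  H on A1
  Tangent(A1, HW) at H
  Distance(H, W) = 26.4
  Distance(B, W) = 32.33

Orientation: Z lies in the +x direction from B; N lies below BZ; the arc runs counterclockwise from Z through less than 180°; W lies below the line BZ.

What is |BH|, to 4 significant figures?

45.67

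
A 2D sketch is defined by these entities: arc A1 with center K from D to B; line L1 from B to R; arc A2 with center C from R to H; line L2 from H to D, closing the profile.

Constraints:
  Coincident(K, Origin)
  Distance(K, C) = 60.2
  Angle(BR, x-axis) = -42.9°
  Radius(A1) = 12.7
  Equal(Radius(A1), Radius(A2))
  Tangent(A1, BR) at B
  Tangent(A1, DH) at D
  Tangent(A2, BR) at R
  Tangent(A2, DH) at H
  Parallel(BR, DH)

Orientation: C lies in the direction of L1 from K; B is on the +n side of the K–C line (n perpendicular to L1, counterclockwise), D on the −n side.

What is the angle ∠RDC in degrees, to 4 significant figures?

10.96°

Tangency of A1 to both parallel lines with radius 12.7 puts B and D at K ± 12.7·n: B = (8.645, 9.303), D = (-8.645, -9.303). Equal radii place R and H the same way about C: R = C + 12.7·n = (52.74, -31.68), H = C − 12.7·n = (35.45, -50.28). Then cos ∠RDC = DR·DC / (|DR||DC|), giving 10.96°.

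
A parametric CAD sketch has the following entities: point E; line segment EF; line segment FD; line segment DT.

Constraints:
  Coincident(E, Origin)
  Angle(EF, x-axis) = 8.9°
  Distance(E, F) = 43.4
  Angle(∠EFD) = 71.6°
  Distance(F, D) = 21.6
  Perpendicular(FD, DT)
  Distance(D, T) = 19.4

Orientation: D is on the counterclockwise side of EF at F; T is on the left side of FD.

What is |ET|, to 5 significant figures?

23.170

E is at the origin; EF runs at 8.9° with length 43.4, so F = 43.4·(cos 8.9°, sin 8.9°) = (42.877, 6.7144). ∠EFD = 71.6°, so FD runs at 8.9° + (180° − 71.6°) = 117.30° from the x-axis; with |FD| = 21.6, D = F + 21.6·(cos 117.30°, sin 117.30°) = (32.971, 25.909). FD ⟂ DT; with |DT| = 19.4 on the left of FD, T = D + 19.4·(-0.88862, -0.45865) = (15.731, 17.011). Then |ET| = |T − E| = 23.170.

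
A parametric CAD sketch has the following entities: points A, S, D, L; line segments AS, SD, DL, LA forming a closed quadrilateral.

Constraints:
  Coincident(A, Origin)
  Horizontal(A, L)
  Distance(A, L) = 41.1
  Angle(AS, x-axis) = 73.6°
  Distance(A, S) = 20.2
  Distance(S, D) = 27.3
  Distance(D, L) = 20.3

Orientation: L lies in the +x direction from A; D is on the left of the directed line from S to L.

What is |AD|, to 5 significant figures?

37.880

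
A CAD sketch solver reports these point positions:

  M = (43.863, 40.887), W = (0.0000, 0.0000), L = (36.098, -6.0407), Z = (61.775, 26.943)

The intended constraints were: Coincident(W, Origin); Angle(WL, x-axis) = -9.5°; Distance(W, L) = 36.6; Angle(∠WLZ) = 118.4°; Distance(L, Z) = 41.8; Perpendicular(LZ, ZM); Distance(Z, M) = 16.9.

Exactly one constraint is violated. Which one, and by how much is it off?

Distance(Z, M) = 16.9 — off by 5.80.

W = (0.00, 0.00) ✓; WL at -9.500° ✓; |WL| = 36.60 ✓; ∠WLZ = 118.4° ✓; |LZ| = 41.80 ✓; ∠(LZ, ZM) = 90.00° ✓; |ZM| = 22.70 ✗.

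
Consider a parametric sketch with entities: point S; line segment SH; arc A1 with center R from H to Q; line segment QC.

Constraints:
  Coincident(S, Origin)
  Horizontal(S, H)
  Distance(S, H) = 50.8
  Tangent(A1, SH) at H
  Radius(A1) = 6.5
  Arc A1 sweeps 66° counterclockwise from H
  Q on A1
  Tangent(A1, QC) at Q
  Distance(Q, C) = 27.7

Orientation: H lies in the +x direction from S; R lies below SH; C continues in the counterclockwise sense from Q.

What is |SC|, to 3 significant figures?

44.5

S is at the origin; SH is horizontal with |SH| = 50.8 and H on the +x side, so H = (50.8, 0.00). A1 meets SH tangentially, so RH is at right angles to SH, so R = H + (0, -6.5) = (50.8, -6.50). On A1, H sits at bearing 90° from R; a 66° counterclockwise sweep puts Q at bearing 156°, so Q = R + 6.5·(cos 156°, sin 156°) = (44.9, -3.86). Since A1 is tangent to QC there, RQ ⟂ QC, so QC runs along (−sin 156°, cos 156°); with |QC| = 27.7, C = (33.6, -29.2). Then |SC| = |C − S| = 44.5.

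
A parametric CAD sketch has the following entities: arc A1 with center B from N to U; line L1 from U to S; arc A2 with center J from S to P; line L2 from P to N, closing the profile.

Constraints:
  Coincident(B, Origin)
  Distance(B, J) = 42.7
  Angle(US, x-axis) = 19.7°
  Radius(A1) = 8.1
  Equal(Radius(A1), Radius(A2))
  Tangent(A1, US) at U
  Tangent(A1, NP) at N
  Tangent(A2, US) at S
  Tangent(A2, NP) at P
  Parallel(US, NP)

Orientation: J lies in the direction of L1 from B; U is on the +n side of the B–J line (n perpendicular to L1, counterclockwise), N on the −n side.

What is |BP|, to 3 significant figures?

43.5

Tangency of A1 to both parallel lines with radius 8.1 puts U and N at B ± 8.1·n: U = (-2.73, 7.63), N = (2.73, -7.63). Equal radii place S and P the same way about J: S = J + 8.1·n = (37.5, 22.0), P = J − 8.1·n = (42.9, 6.77). Then |BP| = |P − B| = 43.5.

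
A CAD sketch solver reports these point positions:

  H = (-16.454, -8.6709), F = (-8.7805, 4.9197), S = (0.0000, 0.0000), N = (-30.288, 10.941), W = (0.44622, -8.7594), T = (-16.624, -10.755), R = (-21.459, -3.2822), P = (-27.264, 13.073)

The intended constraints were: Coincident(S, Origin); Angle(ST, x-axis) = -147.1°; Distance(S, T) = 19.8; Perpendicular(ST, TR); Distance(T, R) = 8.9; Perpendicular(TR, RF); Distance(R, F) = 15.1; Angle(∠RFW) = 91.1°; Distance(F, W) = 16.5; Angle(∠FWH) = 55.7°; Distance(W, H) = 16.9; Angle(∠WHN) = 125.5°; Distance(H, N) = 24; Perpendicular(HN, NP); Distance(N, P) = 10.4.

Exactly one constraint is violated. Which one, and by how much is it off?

Distance(N, P) = 10.4 — off by 6.70.

S = (0.00, 0.00) ✓; ST at -147.1° ✓; |ST| = 19.80 ✓; ∠(ST, TR) = 90.00° ✓; |TR| = 8.901 ✓; ∠(TR, RF) = 90.00° ✓; |RF| = 15.10 ✓; ∠RFW = 91.10° ✓; |FW| = 16.50 ✓; ∠FWH = 55.70° ✓; |WH| = 16.90 ✓; ∠WHN = 125.5° ✓; |HN| = 24.00 ✓; ∠(HN, NP) = 90.01° ✓; |NP| = 3.700 ✗.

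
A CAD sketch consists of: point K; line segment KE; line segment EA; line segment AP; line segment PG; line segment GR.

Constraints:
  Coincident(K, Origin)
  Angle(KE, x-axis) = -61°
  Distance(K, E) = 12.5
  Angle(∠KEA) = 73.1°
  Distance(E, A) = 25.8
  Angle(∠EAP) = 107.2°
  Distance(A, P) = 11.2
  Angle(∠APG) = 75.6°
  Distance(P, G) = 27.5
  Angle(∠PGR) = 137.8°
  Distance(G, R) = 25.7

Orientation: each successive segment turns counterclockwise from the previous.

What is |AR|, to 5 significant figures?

44.221

K is at the origin; KE runs at -61.0° with length 12.5, so E = (6.0601, -10.933). ∠KEA = 73.1° gives EA at 45.900° from the x-axis; with |EA| = 25.8, A = (24.015, 7.5949). ∠EAP = 107.2° gives AP at 118.70° from the x-axis; with |AP| = 11.2, P = (18.636, 17.419). ∠APG = 75.6° gives PG at -136.90° from the x-axis; with |PG| = 27.5, G = (-1.4433, -1.3711). ∠PGR = 137.8° gives GR at -94.700° from the x-axis; with |GR| = 25.7, R = (-3.5491, -26.985). Then |AR| = |R − A| = 44.221.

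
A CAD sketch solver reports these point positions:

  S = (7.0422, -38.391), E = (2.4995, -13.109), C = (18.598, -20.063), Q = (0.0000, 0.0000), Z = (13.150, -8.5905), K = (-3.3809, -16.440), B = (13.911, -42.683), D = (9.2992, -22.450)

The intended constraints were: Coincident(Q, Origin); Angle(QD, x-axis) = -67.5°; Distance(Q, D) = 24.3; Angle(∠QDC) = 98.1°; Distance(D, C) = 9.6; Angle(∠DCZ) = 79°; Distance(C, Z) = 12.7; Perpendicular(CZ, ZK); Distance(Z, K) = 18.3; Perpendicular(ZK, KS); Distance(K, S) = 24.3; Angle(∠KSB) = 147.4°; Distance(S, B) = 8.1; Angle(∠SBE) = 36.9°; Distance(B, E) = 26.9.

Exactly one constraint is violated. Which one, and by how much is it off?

Distance(B, E) = 26.9 — off by 4.80.

Q = (0.00, 0.00) ✓; QD at -67.50° ✓; |QD| = 24.30 ✓; ∠QDC = 98.10° ✓; |DC| = 9.600 ✓; ∠DCZ = 79.00° ✓; |CZ| = 12.70 ✓; ∠(CZ, ZK) = 90.00° ✓; |ZK| = 18.30 ✓; ∠(ZK, KS) = 90.00° ✓; |KS| = 24.30 ✓; ∠KSB = 147.4° ✓; |SB| = 8.099 ✓; ∠SBE = 36.90° ✓; |BE| = 31.70 ✗.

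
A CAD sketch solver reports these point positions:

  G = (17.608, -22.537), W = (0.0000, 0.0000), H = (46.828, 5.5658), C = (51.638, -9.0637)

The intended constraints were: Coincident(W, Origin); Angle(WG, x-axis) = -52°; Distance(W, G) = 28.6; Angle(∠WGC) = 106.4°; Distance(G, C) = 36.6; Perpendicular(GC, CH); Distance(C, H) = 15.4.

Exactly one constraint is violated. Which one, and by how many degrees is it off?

Perpendicular(GC, CH) — off by 3.40°.

W = (0.00, 0.00) ✓; WG at -52.00° ✓; |WG| = 28.60 ✓; ∠WGC = 106.4° ✓; |GC| = 36.60 ✓; ∠(GC, CH) = 86.60° ✗; |CH| = 15.40 ✓.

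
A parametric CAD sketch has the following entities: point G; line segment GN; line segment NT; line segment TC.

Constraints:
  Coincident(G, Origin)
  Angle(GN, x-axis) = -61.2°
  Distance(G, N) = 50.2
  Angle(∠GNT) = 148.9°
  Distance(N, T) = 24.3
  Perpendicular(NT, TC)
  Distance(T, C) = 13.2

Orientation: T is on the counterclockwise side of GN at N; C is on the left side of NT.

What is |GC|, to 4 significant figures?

68.48

G is at the origin; GN runs at -61.2° with length 50.2, so N = 50.2·(cos -61.2°, sin -61.2°) = (24.18, -43.99). ∠GNT = 148.9°, so NT runs at -61.2° + (180° − 148.9°) = -30.10° from the x-axis; with |NT| = 24.3, T = N + 24.3·(cos -30.10°, sin -30.10°) = (45.21, -56.18). NT ⟂ TC; with |TC| = 13.2 on the left of NT, C = T + 13.2·(0.5015, 0.8652) = (51.83, -44.76). Then |GC| = |C − G| = 68.48.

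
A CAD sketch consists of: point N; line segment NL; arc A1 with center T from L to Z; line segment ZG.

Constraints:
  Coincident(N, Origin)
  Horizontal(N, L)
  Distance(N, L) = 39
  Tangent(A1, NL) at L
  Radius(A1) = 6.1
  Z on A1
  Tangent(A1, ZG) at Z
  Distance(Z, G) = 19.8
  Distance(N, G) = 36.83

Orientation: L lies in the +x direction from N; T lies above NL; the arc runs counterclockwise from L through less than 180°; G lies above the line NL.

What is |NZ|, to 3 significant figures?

44.3

Checks: |TZ| = 6.100 ✓; ∠(TZ, ZG) = 90.00° ✓; |ZG| = 19.80 ✓; |NG| = 36.83 ✓.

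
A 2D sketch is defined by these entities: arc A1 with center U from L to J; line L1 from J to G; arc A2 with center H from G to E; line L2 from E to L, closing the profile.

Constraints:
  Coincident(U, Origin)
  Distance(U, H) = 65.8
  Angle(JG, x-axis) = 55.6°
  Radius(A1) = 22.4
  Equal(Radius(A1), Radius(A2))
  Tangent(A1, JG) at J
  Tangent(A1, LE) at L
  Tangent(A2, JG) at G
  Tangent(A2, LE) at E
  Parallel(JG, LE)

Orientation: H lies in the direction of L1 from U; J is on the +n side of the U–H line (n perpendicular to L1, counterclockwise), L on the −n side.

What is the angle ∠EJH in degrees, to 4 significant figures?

15.45°

Tangency of A1 to both parallel lines with radius 22.4 puts J and L at U ± 22.4·n: J = (-18.48, 12.66), L = (18.48, -12.66). Equal radii place G and E the same way about H: G = H + 22.4·n = (18.69, 66.95), E = H − 22.4·n = (55.66, 41.64). Then cos ∠EJH = JE·JH / (|JE||JH|), giving 15.45°.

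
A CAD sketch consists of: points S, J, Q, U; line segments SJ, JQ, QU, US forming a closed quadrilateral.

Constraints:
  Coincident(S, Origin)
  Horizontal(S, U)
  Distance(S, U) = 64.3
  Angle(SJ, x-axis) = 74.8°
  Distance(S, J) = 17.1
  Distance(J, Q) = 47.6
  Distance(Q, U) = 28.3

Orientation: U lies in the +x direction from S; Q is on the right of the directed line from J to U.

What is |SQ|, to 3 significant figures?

42.9

S is at the origin; SU is horizontal with |SU| = 64.3 and U in +x, so U = (64.3, 0). SJ runs at 74.8° with |SJ| = 17.1, so J = (4.48, 16.5). Q is determined by |JQ| = 47.6 and |QU| = 28.3 together: it lies at the intersection of circle(J, 47.6) and circle(U, 28.3). With |JU| = 62.1, the foot of the radical line on JU is 42.8 from J and the perpendicular offset is √(47.6² − 42.8²) = 20.8. Taking the right-of-JU solution: Q = (40.2, -14.9).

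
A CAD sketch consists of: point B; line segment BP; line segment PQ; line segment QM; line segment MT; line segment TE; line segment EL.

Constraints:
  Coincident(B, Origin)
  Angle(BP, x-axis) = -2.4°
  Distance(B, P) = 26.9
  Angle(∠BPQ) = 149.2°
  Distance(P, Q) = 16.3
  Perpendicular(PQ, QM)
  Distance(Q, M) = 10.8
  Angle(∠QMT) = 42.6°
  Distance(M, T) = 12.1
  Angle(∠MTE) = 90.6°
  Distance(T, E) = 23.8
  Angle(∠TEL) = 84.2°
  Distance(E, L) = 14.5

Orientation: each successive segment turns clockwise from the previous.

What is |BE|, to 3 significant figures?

56.1

∠QMT = 42.6° gives MT at 99.4° from the x-axis; with |MT| = 12.1, T = (32.6, -7.15). ∠MTE = 90.6° gives TE at 10.0° from the x-axis; with |TE| = 23.8, E = (56.1, -3.02). Then |BE| = |E − B| = 56.1.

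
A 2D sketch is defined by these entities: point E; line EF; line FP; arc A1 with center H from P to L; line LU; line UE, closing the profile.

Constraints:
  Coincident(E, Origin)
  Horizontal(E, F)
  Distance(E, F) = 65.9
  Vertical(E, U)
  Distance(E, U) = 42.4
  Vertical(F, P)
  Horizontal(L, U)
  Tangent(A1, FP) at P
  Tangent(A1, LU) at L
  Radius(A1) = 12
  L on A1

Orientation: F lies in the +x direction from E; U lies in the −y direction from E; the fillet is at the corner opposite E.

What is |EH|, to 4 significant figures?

61.88

E is at the origin; EF is horizontal with |EF| = 65.9 and F on the +x side, so F = (65.90, 0.000). EU is vertical with |EU| = 42.4 and U on the −y side, so U = (0.000, -42.40). The virtual corner opposite E is at (65.90, -42.40). A1 meets FP tangentially, so HP is at right angles to FP and the tangent condition forces HL to be normal to LU, with radius 12.0, so the center H sits 12.0 in from both sides at H = (53.90, -30.40). Then |EH| = |H − E| = 61.88.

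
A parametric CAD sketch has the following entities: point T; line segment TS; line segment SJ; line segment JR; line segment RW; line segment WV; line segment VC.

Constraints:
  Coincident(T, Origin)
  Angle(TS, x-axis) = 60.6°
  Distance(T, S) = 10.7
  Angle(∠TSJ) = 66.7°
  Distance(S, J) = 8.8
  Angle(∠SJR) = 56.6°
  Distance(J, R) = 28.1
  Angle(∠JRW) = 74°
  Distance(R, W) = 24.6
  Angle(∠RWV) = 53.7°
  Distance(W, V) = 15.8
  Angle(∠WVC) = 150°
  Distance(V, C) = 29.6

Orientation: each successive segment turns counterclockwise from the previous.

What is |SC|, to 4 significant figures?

25.69

T is at the origin; TS runs at 60.6° with length 10.7, so S = (5.253, 9.322). ∠TSJ = 66.7° gives SJ at 173.9° from the x-axis; with |SJ| = 8.8, J = (-3.498, 10.26). ∠SJR = 56.6° gives JR at -62.70° from the x-axis; with |JR| = 28.1, R = (9.391, -14.71). ∠JRW = 74.0° gives RW at 43.30° from the x-axis; with |RW| = 24.6, W = (27.29, 2.158). ∠RWV = 53.7° gives WV at 169.6° from the x-axis; with |WV| = 15.8, V = (11.75, 5.010). ∠WVC = 150.0° gives VC at -160.4° from the x-axis; with |VC| = 29.6, C = (-16.13, -4.919). Then |SC| = |C − S| = 25.69.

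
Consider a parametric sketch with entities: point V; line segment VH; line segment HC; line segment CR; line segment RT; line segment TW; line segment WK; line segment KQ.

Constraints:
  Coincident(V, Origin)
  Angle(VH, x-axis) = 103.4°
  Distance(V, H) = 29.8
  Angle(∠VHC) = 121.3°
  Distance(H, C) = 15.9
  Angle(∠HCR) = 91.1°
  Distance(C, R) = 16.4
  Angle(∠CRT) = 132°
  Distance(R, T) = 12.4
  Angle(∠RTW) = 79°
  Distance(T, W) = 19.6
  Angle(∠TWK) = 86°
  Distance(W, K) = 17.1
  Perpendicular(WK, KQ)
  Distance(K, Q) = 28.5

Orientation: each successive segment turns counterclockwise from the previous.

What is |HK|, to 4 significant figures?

11.83

V is at the origin; VH runs at 103.4° with length 29.8, so H = (-6.906, 28.99). ∠VHC = 121.3° gives HC at 162.1° from the x-axis; with |HC| = 15.9, C = (-22.04, 33.88). ∠HCR = 91.1° gives CR at -109.0° from the x-axis; with |CR| = 16.4, R = (-27.38, 18.37). ∠CRT = 132.0° gives RT at -61.00° from the x-axis; with |RT| = 12.4, T = (-21.36, 7.524). ∠RTW = 79.0° gives TW at 40.00° from the x-axis; with |TW| = 19.6, W = (-6.350, 20.12). ∠TWK = 86.0° gives WK at 134.0° from the x-axis; with |WK| = 17.1, K = (-18.23, 32.42). Then |HK| = |K − H| = 11.83.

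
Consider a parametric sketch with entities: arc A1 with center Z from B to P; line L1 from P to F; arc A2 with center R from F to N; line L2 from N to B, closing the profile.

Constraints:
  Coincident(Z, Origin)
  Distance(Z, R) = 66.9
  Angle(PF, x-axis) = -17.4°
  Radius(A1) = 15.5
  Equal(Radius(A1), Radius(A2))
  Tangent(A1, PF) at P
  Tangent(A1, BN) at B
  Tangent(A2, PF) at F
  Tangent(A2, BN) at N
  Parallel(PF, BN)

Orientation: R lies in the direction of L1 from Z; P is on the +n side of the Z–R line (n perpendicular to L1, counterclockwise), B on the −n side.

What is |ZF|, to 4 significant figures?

68.67

Tangency of A1 to both parallel lines with radius 15.5 puts P and B at Z ± 15.5·n: P = (4.635, 14.79), B = (-4.635, -14.79). Equal radii place F and N the same way about R: F = R + 15.5·n = (68.47, -5.215), N = R − 15.5·n = (59.20, -34.80). Then |ZF| = |F − Z| = 68.67.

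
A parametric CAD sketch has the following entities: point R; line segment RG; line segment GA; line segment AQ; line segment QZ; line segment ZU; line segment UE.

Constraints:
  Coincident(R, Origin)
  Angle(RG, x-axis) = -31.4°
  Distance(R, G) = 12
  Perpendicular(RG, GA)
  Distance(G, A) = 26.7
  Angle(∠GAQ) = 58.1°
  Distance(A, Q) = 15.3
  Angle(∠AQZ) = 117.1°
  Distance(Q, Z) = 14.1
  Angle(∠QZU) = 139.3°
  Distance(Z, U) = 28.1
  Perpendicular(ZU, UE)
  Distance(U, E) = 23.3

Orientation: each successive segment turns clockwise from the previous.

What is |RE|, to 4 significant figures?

36.59

R is at the origin; RG runs at -31.4° with length 12.0, so G = (10.24, -6.252). RG ⟂ GA, so GA runs at -121.4°; with |GA| = 26.7, A = (-3.668, -29.04). ∠GAQ = 58.1° gives AQ at 116.7° from the x-axis; with |AQ| = 15.3, Q = (-10.54, -15.37). ∠AQZ = 117.1° gives QZ at 53.80° from the x-axis; with |QZ| = 14.1, Z = (-2.215, -3.995). ∠QZU = 139.3° gives ZU at 13.10° from the x-axis; with |ZU| = 28.1, U = (25.15, 2.374). The perpendicularity gives UE at right angles to ZU, so UE runs at -76.90°; with |UE| = 23.3, E = (30.43, -20.32). Then |RE| = |E − R| = 36.59.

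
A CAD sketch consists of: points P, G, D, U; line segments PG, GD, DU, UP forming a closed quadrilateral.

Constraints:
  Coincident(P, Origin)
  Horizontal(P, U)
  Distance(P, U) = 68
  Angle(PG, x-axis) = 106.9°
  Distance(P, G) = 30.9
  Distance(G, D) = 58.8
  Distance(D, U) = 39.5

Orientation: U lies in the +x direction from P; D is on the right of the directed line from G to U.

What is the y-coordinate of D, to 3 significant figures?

-13.6

Checks: |PU| = 68.00 ✓; |PG| = 30.90 ✓; |GD| = 58.80 ✓; |DU| = 39.50 ✓.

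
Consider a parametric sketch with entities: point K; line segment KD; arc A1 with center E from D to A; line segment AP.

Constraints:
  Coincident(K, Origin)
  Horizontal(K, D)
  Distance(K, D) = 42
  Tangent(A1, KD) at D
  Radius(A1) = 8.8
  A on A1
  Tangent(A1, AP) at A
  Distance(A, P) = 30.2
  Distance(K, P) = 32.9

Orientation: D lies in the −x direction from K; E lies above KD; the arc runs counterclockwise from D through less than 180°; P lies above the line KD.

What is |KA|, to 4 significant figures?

35.07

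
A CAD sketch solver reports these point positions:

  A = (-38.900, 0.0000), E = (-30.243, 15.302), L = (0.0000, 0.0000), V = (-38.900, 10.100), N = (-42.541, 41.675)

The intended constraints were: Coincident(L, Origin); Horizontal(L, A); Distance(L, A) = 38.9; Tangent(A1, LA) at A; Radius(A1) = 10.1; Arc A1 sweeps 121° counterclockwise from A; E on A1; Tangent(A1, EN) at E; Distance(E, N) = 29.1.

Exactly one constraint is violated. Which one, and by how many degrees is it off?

Tangent(A1, EN) at E — off by 6.00°.

L = (0.00, 0.00) ✓; L.y = 0.00, A.y = 0.00 ✓; |LA| = 38.90 ✓; ∠(VA, AL) = 90.00° ✓; |VA| = 10.10 ✓; bearing(V→E) − bearing(V→A) = 121.0° ✓; |VE| = 10.10 ✓; ∠(VE, EN) = 96.00° ✗; |EN| = 29.10 ✓.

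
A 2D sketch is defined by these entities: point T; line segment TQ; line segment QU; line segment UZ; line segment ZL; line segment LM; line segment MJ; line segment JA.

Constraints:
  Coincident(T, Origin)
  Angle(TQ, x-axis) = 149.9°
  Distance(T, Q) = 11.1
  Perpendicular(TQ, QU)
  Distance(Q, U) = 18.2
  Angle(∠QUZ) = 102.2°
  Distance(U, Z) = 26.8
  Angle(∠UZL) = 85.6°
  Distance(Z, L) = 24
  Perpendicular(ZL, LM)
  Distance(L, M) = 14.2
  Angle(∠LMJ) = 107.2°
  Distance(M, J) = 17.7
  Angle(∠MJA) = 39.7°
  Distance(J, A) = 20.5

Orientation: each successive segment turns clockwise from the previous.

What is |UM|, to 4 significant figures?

25.26

T is at the origin; TQ runs at 149.9° with length 11.1, so Q = (-9.603, 5.567). TQ ⟂ QU, so QU runs at 59.90°; with |QU| = 18.2, U = (-0.4757, 21.31). ∠QUZ = 102.2° gives UZ at -17.90° from the x-axis; with |UZ| = 26.8, Z = (25.03, 13.08). ∠UZL = 85.6° gives ZL at -112.3° from the x-axis; with |ZL| = 24.0, L = (15.92, -9.130). ZL ⟂ LM, so LM runs at 157.7°; with |LM| = 14.2, M = (2.782, -3.741). Then |UM| = |M − U| = 25.26.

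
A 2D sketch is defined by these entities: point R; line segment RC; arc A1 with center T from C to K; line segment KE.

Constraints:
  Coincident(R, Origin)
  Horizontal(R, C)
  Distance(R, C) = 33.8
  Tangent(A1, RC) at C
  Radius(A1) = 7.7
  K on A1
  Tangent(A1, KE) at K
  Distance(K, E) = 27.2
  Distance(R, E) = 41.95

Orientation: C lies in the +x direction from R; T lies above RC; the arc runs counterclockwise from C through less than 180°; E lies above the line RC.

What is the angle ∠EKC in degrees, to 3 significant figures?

117°

Checks: |TK| = 7.700 ✓; ∠(TK, KE) = 90.00° ✓; |KE| = 27.20 ✓; |RE| = 41.95 ✓.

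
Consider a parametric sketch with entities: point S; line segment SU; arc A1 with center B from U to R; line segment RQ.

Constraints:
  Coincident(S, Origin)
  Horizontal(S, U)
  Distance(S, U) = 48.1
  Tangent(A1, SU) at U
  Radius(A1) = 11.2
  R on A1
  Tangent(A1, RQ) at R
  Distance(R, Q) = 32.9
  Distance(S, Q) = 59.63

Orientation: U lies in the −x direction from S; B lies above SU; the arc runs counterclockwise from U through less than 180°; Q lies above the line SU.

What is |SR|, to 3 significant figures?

38.8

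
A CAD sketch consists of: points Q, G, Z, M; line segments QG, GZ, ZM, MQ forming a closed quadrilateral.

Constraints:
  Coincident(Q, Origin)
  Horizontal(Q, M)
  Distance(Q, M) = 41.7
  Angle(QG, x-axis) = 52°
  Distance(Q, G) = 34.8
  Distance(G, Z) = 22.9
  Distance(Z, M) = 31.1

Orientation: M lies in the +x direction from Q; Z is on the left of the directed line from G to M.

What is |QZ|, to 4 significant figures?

53.86

Checks: |GZ| = 22.90 ✓; |ZM| = 31.10 ✓.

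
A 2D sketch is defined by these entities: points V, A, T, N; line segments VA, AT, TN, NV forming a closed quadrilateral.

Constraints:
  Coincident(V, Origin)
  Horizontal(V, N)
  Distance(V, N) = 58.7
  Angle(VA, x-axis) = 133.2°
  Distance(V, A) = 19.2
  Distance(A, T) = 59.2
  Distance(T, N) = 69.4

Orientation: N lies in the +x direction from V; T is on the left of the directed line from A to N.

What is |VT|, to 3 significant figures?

64.7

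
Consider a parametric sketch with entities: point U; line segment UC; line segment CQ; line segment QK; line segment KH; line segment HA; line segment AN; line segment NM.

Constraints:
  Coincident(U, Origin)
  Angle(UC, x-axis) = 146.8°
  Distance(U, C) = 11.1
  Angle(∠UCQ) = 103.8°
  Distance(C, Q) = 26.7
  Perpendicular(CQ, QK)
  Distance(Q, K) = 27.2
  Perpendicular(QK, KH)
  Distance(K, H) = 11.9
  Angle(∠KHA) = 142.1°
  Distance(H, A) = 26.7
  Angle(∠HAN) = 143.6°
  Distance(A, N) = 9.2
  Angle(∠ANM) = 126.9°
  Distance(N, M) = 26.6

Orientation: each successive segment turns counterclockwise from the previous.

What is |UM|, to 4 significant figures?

31.61

U is at the origin; UC runs at 146.8° with length 11.1, so C = (-9.288, 6.078). ∠UCQ = 103.8° gives CQ at -137.0° from the x-axis; with |CQ| = 26.7, Q = (-28.82, -12.13). CQ ⟂ QK, so QK runs at -47.00°; with |QK| = 27.2, K = (-10.26, -32.02). QK ⟂ KH, so KH runs at 43.00°; with |KH| = 11.9, H = (-1.562, -23.91). ∠KHA = 142.1° gives HA at 80.90° from the x-axis; with |HA| = 26.7, A = (2.661, 2.456). ∠HAN = 143.6° gives AN at 117.3° from the x-axis; with |AN| = 9.2, N = (-1.559, 10.63). ∠ANM = 126.9° gives NM at 170.4° from the x-axis; with |NM| = 26.6, M = (-27.79, 15.07). Then |UM| = |M − U| = 31.61.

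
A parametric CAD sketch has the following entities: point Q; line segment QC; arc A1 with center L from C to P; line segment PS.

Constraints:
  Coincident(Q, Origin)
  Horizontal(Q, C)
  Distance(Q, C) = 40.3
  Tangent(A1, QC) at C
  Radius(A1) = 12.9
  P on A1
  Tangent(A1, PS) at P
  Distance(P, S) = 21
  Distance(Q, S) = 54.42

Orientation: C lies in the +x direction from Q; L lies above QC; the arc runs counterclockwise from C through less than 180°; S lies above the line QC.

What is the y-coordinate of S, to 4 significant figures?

37.53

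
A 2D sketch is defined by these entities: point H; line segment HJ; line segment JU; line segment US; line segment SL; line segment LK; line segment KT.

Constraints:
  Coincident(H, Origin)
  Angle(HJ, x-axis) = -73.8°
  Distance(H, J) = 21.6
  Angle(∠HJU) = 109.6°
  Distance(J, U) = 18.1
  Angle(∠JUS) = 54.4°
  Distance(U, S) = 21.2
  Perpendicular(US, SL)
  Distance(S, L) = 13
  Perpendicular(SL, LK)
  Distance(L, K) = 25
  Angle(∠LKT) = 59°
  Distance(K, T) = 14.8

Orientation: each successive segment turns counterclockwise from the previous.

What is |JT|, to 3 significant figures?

15.9

H is at the origin; HJ runs at -73.8° with length 21.6, so J = (6.03, -20.7). ∠HJU = 109.6° gives JU at -3.40° from the x-axis; with |JU| = 18.1, U = (24.1, -21.8). ∠JUS = 54.4° gives US at 122° from the x-axis; with |US| = 21.2, S = (12.8, -3.88). The perpendicularity gives SL at right angles to US, so SL runs at -148°; with |SL| = 13.0, L = (1.80, -10.8). SL is perpendicular to LK, so LK runs at -57.8°; with |LK| = 25.0, K = (15.1, -32.0). ∠LKT = 59.0° gives KT at 63.2° from the x-axis; with |KT| = 14.8, T = (21.8, -18.7). Then |JT| = |T − J| = 15.9.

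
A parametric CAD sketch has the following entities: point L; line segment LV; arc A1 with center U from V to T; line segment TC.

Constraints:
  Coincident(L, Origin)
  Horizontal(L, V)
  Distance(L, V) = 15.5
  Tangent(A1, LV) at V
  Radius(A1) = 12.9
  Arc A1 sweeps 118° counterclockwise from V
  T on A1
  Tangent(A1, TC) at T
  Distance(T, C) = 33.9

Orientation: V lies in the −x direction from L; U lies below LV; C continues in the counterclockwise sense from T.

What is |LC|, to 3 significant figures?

50.1

On A1, V sits at bearing 90° from U; a 118° counterclockwise sweep puts T at bearing 208°, so T = U + 12.9·(cos 208°, sin 208°) = (-26.9, -19.0). Since A1 is tangent to TC there, UT ⟂ TC, so TC runs along (−sin 208°, cos 208°); with |TC| = 33.9, C = (-11.0, -48.9). Then |LC| = |C − L| = 50.1.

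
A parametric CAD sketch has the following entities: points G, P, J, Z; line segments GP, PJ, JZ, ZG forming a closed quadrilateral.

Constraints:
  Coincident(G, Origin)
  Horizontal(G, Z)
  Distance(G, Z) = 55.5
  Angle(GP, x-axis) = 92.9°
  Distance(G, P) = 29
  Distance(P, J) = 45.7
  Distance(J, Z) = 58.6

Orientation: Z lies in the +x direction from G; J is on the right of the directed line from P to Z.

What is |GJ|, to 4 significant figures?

16.74

Checks: |PJ| = 45.70 ✓; |JZ| = 58.60 ✓.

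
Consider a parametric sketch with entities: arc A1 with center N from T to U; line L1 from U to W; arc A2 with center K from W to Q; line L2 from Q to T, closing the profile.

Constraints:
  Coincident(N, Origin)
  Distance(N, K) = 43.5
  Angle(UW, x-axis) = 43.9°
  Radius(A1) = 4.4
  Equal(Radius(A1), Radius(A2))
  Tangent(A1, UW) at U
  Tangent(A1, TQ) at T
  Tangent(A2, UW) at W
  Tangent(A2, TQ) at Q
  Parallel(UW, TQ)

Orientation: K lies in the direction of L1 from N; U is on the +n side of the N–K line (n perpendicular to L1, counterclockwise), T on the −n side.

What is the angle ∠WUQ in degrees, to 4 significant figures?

11.44°

The slot axis is L1's direction at 43.9°, so u = (cos 43.9°, sin 43.9°) = (0.7206, 0.6934) and n = (−sin 43.9°, cos 43.9°) = (-0.6934, 0.7206). N is at the origin and K lies 43.5 along u from N, so K = 43.5·u = (31.34, 30.16). Tangency of A1 to both parallel lines with radius 4.4 puts U and T at N ± 4.4·n: U = (-3.051, 3.170), T = (3.051, -3.170). Equal radii place W and Q the same way about K: W = K + 4.4·n = (28.29, 33.33), Q = K − 4.4·n = (34.39, 26.99). Then cos ∠WUQ = UW·UQ / (|UW||UQ|), giving 11.44°.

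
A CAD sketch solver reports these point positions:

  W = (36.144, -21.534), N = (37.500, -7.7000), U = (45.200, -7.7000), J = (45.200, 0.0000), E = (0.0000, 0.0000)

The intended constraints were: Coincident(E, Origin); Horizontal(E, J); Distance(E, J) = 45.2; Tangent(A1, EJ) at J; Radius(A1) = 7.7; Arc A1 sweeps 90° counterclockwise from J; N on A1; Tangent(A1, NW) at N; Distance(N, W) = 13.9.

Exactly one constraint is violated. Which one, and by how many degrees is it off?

Tangent(A1, NW) at N — off by 5.60°.

E = (0.00, 0.00) ✓; E.y = 0.00, J.y = 0.00 ✓; |EJ| = 45.20 ✓; ∠(UJ, JE) = 90.00° ✓; |UJ| = 7.700 ✓; bearing(U→N) − bearing(U→J) = 90.00° ✓; |UN| = 7.700 ✓; ∠(UN, NW) = 95.60° ✗; |NW| = 13.90 ✓.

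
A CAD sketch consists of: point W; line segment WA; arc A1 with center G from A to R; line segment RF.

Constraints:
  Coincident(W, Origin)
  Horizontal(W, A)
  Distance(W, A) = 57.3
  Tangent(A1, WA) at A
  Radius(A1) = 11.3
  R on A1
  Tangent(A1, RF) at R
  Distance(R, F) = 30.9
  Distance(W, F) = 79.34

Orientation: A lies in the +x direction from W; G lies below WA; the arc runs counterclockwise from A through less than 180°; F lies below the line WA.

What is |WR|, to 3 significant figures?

51.5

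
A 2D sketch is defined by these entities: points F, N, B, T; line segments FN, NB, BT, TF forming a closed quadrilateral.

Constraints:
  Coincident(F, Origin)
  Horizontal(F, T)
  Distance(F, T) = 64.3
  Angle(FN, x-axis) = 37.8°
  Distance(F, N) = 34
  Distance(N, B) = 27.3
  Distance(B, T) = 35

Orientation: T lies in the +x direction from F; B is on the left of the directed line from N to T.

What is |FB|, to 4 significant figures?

60.95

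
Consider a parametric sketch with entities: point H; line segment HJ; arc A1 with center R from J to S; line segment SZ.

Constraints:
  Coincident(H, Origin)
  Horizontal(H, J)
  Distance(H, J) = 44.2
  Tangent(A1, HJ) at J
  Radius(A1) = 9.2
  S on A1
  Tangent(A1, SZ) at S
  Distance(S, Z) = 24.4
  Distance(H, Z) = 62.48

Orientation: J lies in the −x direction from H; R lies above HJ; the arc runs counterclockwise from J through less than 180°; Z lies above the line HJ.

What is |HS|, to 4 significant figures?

39.99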